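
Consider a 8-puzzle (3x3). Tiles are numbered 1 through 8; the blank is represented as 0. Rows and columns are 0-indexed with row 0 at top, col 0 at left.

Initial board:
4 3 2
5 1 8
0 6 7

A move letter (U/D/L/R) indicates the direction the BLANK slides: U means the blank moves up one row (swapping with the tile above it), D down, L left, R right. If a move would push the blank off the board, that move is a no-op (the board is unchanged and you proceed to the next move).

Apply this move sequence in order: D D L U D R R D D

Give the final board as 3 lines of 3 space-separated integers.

After move 1 (D):
4 3 2
5 1 8
0 6 7

After move 2 (D):
4 3 2
5 1 8
0 6 7

After move 3 (L):
4 3 2
5 1 8
0 6 7

After move 4 (U):
4 3 2
0 1 8
5 6 7

After move 5 (D):
4 3 2
5 1 8
0 6 7

After move 6 (R):
4 3 2
5 1 8
6 0 7

After move 7 (R):
4 3 2
5 1 8
6 7 0

After move 8 (D):
4 3 2
5 1 8
6 7 0

After move 9 (D):
4 3 2
5 1 8
6 7 0

Answer: 4 3 2
5 1 8
6 7 0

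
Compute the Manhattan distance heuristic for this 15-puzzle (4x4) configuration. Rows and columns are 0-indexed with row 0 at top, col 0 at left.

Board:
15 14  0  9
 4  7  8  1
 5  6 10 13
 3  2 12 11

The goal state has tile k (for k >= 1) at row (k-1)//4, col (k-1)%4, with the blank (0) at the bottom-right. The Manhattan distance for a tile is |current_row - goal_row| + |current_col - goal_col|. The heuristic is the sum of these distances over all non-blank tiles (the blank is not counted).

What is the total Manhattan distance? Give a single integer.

Tile 15: at (0,0), goal (3,2), distance |0-3|+|0-2| = 5
Tile 14: at (0,1), goal (3,1), distance |0-3|+|1-1| = 3
Tile 9: at (0,3), goal (2,0), distance |0-2|+|3-0| = 5
Tile 4: at (1,0), goal (0,3), distance |1-0|+|0-3| = 4
Tile 7: at (1,1), goal (1,2), distance |1-1|+|1-2| = 1
Tile 8: at (1,2), goal (1,3), distance |1-1|+|2-3| = 1
Tile 1: at (1,3), goal (0,0), distance |1-0|+|3-0| = 4
Tile 5: at (2,0), goal (1,0), distance |2-1|+|0-0| = 1
Tile 6: at (2,1), goal (1,1), distance |2-1|+|1-1| = 1
Tile 10: at (2,2), goal (2,1), distance |2-2|+|2-1| = 1
Tile 13: at (2,3), goal (3,0), distance |2-3|+|3-0| = 4
Tile 3: at (3,0), goal (0,2), distance |3-0|+|0-2| = 5
Tile 2: at (3,1), goal (0,1), distance |3-0|+|1-1| = 3
Tile 12: at (3,2), goal (2,3), distance |3-2|+|2-3| = 2
Tile 11: at (3,3), goal (2,2), distance |3-2|+|3-2| = 2
Sum: 5 + 3 + 5 + 4 + 1 + 1 + 4 + 1 + 1 + 1 + 4 + 5 + 3 + 2 + 2 = 42

Answer: 42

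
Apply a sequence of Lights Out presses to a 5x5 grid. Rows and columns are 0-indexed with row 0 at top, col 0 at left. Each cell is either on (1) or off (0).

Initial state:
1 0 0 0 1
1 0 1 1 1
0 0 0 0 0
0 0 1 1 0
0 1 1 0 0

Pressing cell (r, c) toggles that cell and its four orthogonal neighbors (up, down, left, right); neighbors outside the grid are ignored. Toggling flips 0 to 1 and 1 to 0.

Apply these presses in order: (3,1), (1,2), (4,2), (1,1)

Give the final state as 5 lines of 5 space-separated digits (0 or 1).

Answer: 1 1 1 0 1
0 0 1 0 1
0 0 1 0 0
1 1 1 1 0
0 1 0 1 0

Derivation:
After press 1 at (3,1):
1 0 0 0 1
1 0 1 1 1
0 1 0 0 0
1 1 0 1 0
0 0 1 0 0

After press 2 at (1,2):
1 0 1 0 1
1 1 0 0 1
0 1 1 0 0
1 1 0 1 0
0 0 1 0 0

After press 3 at (4,2):
1 0 1 0 1
1 1 0 0 1
0 1 1 0 0
1 1 1 1 0
0 1 0 1 0

After press 4 at (1,1):
1 1 1 0 1
0 0 1 0 1
0 0 1 0 0
1 1 1 1 0
0 1 0 1 0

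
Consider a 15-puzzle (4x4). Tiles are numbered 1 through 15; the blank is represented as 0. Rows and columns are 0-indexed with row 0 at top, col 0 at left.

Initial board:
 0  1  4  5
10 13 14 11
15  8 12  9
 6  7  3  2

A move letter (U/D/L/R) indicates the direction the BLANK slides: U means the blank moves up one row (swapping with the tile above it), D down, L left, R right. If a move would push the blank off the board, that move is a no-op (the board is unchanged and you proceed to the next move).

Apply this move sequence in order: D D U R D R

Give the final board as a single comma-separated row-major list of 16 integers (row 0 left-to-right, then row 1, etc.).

After move 1 (D):
10  1  4  5
 0 13 14 11
15  8 12  9
 6  7  3  2

After move 2 (D):
10  1  4  5
15 13 14 11
 0  8 12  9
 6  7  3  2

After move 3 (U):
10  1  4  5
 0 13 14 11
15  8 12  9
 6  7  3  2

After move 4 (R):
10  1  4  5
13  0 14 11
15  8 12  9
 6  7  3  2

After move 5 (D):
10  1  4  5
13  8 14 11
15  0 12  9
 6  7  3  2

After move 6 (R):
10  1  4  5
13  8 14 11
15 12  0  9
 6  7  3  2

Answer: 10, 1, 4, 5, 13, 8, 14, 11, 15, 12, 0, 9, 6, 7, 3, 2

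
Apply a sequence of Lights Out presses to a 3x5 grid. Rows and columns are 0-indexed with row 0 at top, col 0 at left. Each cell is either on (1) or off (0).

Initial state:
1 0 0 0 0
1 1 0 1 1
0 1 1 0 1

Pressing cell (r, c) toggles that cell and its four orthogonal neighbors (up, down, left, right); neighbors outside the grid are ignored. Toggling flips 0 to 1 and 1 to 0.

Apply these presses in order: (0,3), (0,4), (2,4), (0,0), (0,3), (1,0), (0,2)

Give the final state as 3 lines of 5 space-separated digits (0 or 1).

After press 1 at (0,3):
1 0 1 1 1
1 1 0 0 1
0 1 1 0 1

After press 2 at (0,4):
1 0 1 0 0
1 1 0 0 0
0 1 1 0 1

After press 3 at (2,4):
1 0 1 0 0
1 1 0 0 1
0 1 1 1 0

After press 4 at (0,0):
0 1 1 0 0
0 1 0 0 1
0 1 1 1 0

After press 5 at (0,3):
0 1 0 1 1
0 1 0 1 1
0 1 1 1 0

After press 6 at (1,0):
1 1 0 1 1
1 0 0 1 1
1 1 1 1 0

After press 7 at (0,2):
1 0 1 0 1
1 0 1 1 1
1 1 1 1 0

Answer: 1 0 1 0 1
1 0 1 1 1
1 1 1 1 0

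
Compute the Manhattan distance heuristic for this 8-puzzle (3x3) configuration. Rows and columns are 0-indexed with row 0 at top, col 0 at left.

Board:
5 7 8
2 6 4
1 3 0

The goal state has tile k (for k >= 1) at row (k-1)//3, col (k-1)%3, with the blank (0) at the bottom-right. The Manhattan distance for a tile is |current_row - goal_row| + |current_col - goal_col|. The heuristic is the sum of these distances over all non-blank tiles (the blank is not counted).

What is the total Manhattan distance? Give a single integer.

Answer: 18

Derivation:
Tile 5: at (0,0), goal (1,1), distance |0-1|+|0-1| = 2
Tile 7: at (0,1), goal (2,0), distance |0-2|+|1-0| = 3
Tile 8: at (0,2), goal (2,1), distance |0-2|+|2-1| = 3
Tile 2: at (1,0), goal (0,1), distance |1-0|+|0-1| = 2
Tile 6: at (1,1), goal (1,2), distance |1-1|+|1-2| = 1
Tile 4: at (1,2), goal (1,0), distance |1-1|+|2-0| = 2
Tile 1: at (2,0), goal (0,0), distance |2-0|+|0-0| = 2
Tile 3: at (2,1), goal (0,2), distance |2-0|+|1-2| = 3
Sum: 2 + 3 + 3 + 2 + 1 + 2 + 2 + 3 = 18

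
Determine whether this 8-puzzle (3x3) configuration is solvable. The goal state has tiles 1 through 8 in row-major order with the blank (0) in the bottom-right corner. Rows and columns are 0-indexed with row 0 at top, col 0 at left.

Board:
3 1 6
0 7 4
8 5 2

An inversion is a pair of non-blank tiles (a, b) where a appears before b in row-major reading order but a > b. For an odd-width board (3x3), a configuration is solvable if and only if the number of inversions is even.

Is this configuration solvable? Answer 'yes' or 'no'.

Inversions (pairs i<j in row-major order where tile[i] > tile[j] > 0): 12
12 is even, so the puzzle is solvable.

Answer: yes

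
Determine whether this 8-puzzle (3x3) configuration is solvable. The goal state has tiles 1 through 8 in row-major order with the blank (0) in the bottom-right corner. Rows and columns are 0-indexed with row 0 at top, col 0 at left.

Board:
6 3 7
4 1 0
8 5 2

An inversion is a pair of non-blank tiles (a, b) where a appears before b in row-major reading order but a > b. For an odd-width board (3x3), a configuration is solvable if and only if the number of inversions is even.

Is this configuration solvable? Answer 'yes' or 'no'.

Inversions (pairs i<j in row-major order where tile[i] > tile[j] > 0): 16
16 is even, so the puzzle is solvable.

Answer: yes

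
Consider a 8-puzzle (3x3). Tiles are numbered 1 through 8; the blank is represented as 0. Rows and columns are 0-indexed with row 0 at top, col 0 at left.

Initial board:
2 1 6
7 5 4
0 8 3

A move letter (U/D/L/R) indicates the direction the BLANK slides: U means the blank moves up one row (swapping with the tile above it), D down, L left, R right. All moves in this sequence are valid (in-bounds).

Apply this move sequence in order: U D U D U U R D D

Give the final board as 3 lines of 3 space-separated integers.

Answer: 1 5 6
2 8 4
7 0 3

Derivation:
After move 1 (U):
2 1 6
0 5 4
7 8 3

After move 2 (D):
2 1 6
7 5 4
0 8 3

After move 3 (U):
2 1 6
0 5 4
7 8 3

After move 4 (D):
2 1 6
7 5 4
0 8 3

After move 5 (U):
2 1 6
0 5 4
7 8 3

After move 6 (U):
0 1 6
2 5 4
7 8 3

After move 7 (R):
1 0 6
2 5 4
7 8 3

After move 8 (D):
1 5 6
2 0 4
7 8 3

After move 9 (D):
1 5 6
2 8 4
7 0 3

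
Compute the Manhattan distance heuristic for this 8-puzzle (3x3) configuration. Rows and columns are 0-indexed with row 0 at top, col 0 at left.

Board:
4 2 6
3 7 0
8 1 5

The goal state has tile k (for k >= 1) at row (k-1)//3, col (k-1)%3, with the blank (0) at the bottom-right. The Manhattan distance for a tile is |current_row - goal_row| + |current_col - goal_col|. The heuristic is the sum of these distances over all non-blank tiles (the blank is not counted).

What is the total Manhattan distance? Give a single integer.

Answer: 13

Derivation:
Tile 4: (0,0)->(1,0) = 1
Tile 2: (0,1)->(0,1) = 0
Tile 6: (0,2)->(1,2) = 1
Tile 3: (1,0)->(0,2) = 3
Tile 7: (1,1)->(2,0) = 2
Tile 8: (2,0)->(2,1) = 1
Tile 1: (2,1)->(0,0) = 3
Tile 5: (2,2)->(1,1) = 2
Sum: 1 + 0 + 1 + 3 + 2 + 1 + 3 + 2 = 13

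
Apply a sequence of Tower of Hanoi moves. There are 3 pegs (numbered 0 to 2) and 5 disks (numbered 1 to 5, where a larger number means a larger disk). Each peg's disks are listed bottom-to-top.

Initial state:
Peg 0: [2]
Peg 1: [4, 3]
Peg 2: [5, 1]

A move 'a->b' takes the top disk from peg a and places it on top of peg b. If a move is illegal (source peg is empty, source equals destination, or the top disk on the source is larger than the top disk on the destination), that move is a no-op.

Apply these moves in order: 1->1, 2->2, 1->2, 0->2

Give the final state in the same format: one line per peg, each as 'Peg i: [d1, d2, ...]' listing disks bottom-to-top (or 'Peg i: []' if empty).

Answer: Peg 0: [2]
Peg 1: [4, 3]
Peg 2: [5, 1]

Derivation:
After move 1 (1->1):
Peg 0: [2]
Peg 1: [4, 3]
Peg 2: [5, 1]

After move 2 (2->2):
Peg 0: [2]
Peg 1: [4, 3]
Peg 2: [5, 1]

After move 3 (1->2):
Peg 0: [2]
Peg 1: [4, 3]
Peg 2: [5, 1]

After move 4 (0->2):
Peg 0: [2]
Peg 1: [4, 3]
Peg 2: [5, 1]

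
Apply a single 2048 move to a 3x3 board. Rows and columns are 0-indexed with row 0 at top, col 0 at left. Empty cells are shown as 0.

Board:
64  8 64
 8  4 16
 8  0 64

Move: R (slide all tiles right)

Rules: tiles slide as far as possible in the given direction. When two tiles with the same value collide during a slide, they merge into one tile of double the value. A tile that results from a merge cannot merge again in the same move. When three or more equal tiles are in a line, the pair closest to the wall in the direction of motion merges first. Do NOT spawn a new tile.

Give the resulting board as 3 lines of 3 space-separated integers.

Answer: 64  8 64
 8  4 16
 0  8 64

Derivation:
Slide right:
row 0: [64, 8, 64] -> [64, 8, 64]
row 1: [8, 4, 16] -> [8, 4, 16]
row 2: [8, 0, 64] -> [0, 8, 64]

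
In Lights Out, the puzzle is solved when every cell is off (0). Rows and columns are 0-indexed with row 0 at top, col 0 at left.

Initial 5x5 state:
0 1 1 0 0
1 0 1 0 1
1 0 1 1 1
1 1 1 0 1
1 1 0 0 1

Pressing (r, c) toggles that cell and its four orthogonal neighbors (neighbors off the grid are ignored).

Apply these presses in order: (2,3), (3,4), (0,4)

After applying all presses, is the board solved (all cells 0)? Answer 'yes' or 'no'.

After press 1 at (2,3):
0 1 1 0 0
1 0 1 1 1
1 0 0 0 0
1 1 1 1 1
1 1 0 0 1

After press 2 at (3,4):
0 1 1 0 0
1 0 1 1 1
1 0 0 0 1
1 1 1 0 0
1 1 0 0 0

After press 3 at (0,4):
0 1 1 1 1
1 0 1 1 0
1 0 0 0 1
1 1 1 0 0
1 1 0 0 0

Lights still on: 14

Answer: no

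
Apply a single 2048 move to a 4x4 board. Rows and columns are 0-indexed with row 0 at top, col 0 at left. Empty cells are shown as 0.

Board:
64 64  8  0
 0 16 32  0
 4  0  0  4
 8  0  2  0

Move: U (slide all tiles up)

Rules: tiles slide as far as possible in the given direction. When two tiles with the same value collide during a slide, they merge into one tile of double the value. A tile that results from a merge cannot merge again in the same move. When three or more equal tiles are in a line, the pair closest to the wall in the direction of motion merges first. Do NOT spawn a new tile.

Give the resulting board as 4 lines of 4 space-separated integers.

Slide up:
col 0: [64, 0, 4, 8] -> [64, 4, 8, 0]
col 1: [64, 16, 0, 0] -> [64, 16, 0, 0]
col 2: [8, 32, 0, 2] -> [8, 32, 2, 0]
col 3: [0, 0, 4, 0] -> [4, 0, 0, 0]

Answer: 64 64  8  4
 4 16 32  0
 8  0  2  0
 0  0  0  0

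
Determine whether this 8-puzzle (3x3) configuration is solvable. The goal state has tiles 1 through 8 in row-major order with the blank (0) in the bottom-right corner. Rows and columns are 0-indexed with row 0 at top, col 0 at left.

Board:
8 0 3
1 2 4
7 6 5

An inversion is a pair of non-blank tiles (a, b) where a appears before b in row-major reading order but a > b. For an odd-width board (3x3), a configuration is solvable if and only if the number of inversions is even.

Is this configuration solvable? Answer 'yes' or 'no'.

Answer: yes

Derivation:
Inversions (pairs i<j in row-major order where tile[i] > tile[j] > 0): 12
12 is even, so the puzzle is solvable.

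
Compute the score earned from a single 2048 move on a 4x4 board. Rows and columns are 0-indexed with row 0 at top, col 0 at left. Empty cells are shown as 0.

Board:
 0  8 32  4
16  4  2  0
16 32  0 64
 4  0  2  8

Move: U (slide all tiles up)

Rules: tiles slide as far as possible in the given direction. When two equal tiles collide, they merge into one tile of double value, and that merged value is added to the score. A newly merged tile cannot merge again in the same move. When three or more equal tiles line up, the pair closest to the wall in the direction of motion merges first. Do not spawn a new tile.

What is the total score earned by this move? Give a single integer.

Slide up:
col 0: [0, 16, 16, 4] -> [32, 4, 0, 0]  score +32 (running 32)
col 1: [8, 4, 32, 0] -> [8, 4, 32, 0]  score +0 (running 32)
col 2: [32, 2, 0, 2] -> [32, 4, 0, 0]  score +4 (running 36)
col 3: [4, 0, 64, 8] -> [4, 64, 8, 0]  score +0 (running 36)
Board after move:
32  8 32  4
 4  4  4 64
 0 32  0  8
 0  0  0  0

Answer: 36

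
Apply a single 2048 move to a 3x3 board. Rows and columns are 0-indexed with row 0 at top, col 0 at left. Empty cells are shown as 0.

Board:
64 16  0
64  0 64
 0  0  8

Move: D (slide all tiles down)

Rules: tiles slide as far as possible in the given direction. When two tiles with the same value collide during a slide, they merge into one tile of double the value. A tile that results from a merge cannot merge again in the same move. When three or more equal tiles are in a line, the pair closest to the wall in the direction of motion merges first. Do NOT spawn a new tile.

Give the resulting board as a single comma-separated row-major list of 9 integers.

Answer: 0, 0, 0, 0, 0, 64, 128, 16, 8

Derivation:
Slide down:
col 0: [64, 64, 0] -> [0, 0, 128]
col 1: [16, 0, 0] -> [0, 0, 16]
col 2: [0, 64, 8] -> [0, 64, 8]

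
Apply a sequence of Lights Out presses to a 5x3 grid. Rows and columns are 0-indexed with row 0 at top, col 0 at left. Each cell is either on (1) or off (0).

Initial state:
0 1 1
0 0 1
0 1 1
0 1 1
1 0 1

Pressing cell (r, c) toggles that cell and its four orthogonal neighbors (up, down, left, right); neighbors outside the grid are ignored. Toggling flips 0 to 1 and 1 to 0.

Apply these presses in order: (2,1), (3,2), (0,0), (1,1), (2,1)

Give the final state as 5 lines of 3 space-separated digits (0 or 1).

After press 1 at (2,1):
0 1 1
0 1 1
1 0 0
0 0 1
1 0 1

After press 2 at (3,2):
0 1 1
0 1 1
1 0 1
0 1 0
1 0 0

After press 3 at (0,0):
1 0 1
1 1 1
1 0 1
0 1 0
1 0 0

After press 4 at (1,1):
1 1 1
0 0 0
1 1 1
0 1 0
1 0 0

After press 5 at (2,1):
1 1 1
0 1 0
0 0 0
0 0 0
1 0 0

Answer: 1 1 1
0 1 0
0 0 0
0 0 0
1 0 0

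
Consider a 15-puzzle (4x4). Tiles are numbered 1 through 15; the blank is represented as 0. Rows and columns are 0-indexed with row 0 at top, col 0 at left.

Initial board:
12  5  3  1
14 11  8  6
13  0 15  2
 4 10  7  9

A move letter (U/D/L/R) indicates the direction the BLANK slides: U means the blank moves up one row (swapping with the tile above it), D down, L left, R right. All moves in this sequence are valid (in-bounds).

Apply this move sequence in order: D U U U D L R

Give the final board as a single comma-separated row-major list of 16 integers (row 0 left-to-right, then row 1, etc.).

After move 1 (D):
12  5  3  1
14 11  8  6
13 10 15  2
 4  0  7  9

After move 2 (U):
12  5  3  1
14 11  8  6
13  0 15  2
 4 10  7  9

After move 3 (U):
12  5  3  1
14  0  8  6
13 11 15  2
 4 10  7  9

After move 4 (U):
12  0  3  1
14  5  8  6
13 11 15  2
 4 10  7  9

After move 5 (D):
12  5  3  1
14  0  8  6
13 11 15  2
 4 10  7  9

After move 6 (L):
12  5  3  1
 0 14  8  6
13 11 15  2
 4 10  7  9

After move 7 (R):
12  5  3  1
14  0  8  6
13 11 15  2
 4 10  7  9

Answer: 12, 5, 3, 1, 14, 0, 8, 6, 13, 11, 15, 2, 4, 10, 7, 9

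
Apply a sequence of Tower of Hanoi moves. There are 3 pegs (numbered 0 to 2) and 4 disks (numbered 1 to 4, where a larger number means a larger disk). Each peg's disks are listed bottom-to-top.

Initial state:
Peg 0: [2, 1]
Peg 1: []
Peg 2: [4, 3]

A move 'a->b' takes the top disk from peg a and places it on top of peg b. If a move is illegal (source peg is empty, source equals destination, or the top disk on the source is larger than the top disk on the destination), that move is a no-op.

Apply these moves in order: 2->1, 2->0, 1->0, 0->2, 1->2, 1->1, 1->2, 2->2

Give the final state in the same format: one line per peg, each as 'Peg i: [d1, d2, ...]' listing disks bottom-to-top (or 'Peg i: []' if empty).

Answer: Peg 0: [2]
Peg 1: [3]
Peg 2: [4, 1]

Derivation:
After move 1 (2->1):
Peg 0: [2, 1]
Peg 1: [3]
Peg 2: [4]

After move 2 (2->0):
Peg 0: [2, 1]
Peg 1: [3]
Peg 2: [4]

After move 3 (1->0):
Peg 0: [2, 1]
Peg 1: [3]
Peg 2: [4]

After move 4 (0->2):
Peg 0: [2]
Peg 1: [3]
Peg 2: [4, 1]

After move 5 (1->2):
Peg 0: [2]
Peg 1: [3]
Peg 2: [4, 1]

After move 6 (1->1):
Peg 0: [2]
Peg 1: [3]
Peg 2: [4, 1]

After move 7 (1->2):
Peg 0: [2]
Peg 1: [3]
Peg 2: [4, 1]

After move 8 (2->2):
Peg 0: [2]
Peg 1: [3]
Peg 2: [4, 1]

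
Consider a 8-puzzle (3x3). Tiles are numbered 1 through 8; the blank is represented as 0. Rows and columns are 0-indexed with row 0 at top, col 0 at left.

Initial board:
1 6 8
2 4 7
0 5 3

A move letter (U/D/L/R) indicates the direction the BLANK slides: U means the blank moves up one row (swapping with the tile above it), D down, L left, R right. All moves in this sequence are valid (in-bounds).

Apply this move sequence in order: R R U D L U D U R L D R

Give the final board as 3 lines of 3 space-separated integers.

Answer: 1 6 8
2 4 7
5 3 0

Derivation:
After move 1 (R):
1 6 8
2 4 7
5 0 3

After move 2 (R):
1 6 8
2 4 7
5 3 0

After move 3 (U):
1 6 8
2 4 0
5 3 7

After move 4 (D):
1 6 8
2 4 7
5 3 0

After move 5 (L):
1 6 8
2 4 7
5 0 3

After move 6 (U):
1 6 8
2 0 7
5 4 3

After move 7 (D):
1 6 8
2 4 7
5 0 3

After move 8 (U):
1 6 8
2 0 7
5 4 3

After move 9 (R):
1 6 8
2 7 0
5 4 3

After move 10 (L):
1 6 8
2 0 7
5 4 3

After move 11 (D):
1 6 8
2 4 7
5 0 3

After move 12 (R):
1 6 8
2 4 7
5 3 0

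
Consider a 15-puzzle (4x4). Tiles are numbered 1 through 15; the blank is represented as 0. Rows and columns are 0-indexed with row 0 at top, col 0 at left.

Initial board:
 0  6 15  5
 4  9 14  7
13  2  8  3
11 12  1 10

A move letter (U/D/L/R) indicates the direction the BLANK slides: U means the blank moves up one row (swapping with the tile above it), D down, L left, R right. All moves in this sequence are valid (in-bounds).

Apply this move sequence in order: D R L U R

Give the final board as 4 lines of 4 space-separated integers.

After move 1 (D):
 4  6 15  5
 0  9 14  7
13  2  8  3
11 12  1 10

After move 2 (R):
 4  6 15  5
 9  0 14  7
13  2  8  3
11 12  1 10

After move 3 (L):
 4  6 15  5
 0  9 14  7
13  2  8  3
11 12  1 10

After move 4 (U):
 0  6 15  5
 4  9 14  7
13  2  8  3
11 12  1 10

After move 5 (R):
 6  0 15  5
 4  9 14  7
13  2  8  3
11 12  1 10

Answer:  6  0 15  5
 4  9 14  7
13  2  8  3
11 12  1 10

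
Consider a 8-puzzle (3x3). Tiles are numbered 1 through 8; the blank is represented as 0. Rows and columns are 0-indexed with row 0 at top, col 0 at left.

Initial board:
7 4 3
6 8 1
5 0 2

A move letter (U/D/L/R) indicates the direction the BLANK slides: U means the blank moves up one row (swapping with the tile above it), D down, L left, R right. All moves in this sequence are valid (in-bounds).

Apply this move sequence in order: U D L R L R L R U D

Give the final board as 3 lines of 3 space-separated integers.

Answer: 7 4 3
6 8 1
5 0 2

Derivation:
After move 1 (U):
7 4 3
6 0 1
5 8 2

After move 2 (D):
7 4 3
6 8 1
5 0 2

After move 3 (L):
7 4 3
6 8 1
0 5 2

After move 4 (R):
7 4 3
6 8 1
5 0 2

After move 5 (L):
7 4 3
6 8 1
0 5 2

After move 6 (R):
7 4 3
6 8 1
5 0 2

After move 7 (L):
7 4 3
6 8 1
0 5 2

After move 8 (R):
7 4 3
6 8 1
5 0 2

After move 9 (U):
7 4 3
6 0 1
5 8 2

After move 10 (D):
7 4 3
6 8 1
5 0 2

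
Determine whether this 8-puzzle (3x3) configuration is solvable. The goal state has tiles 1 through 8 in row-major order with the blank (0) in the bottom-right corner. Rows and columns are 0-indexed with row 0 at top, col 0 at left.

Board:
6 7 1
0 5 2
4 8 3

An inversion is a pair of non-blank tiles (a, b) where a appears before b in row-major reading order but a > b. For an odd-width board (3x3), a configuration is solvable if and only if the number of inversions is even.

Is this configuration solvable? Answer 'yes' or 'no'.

Answer: no

Derivation:
Inversions (pairs i<j in row-major order where tile[i] > tile[j] > 0): 15
15 is odd, so the puzzle is not solvable.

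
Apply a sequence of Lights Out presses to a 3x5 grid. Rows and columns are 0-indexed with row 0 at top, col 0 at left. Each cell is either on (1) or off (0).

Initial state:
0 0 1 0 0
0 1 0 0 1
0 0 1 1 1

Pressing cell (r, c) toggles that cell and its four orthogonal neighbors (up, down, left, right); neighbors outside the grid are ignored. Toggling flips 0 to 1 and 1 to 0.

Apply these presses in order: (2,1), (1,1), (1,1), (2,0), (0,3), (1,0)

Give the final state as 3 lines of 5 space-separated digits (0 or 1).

After press 1 at (2,1):
0 0 1 0 0
0 0 0 0 1
1 1 0 1 1

After press 2 at (1,1):
0 1 1 0 0
1 1 1 0 1
1 0 0 1 1

After press 3 at (1,1):
0 0 1 0 0
0 0 0 0 1
1 1 0 1 1

After press 4 at (2,0):
0 0 1 0 0
1 0 0 0 1
0 0 0 1 1

After press 5 at (0,3):
0 0 0 1 1
1 0 0 1 1
0 0 0 1 1

After press 6 at (1,0):
1 0 0 1 1
0 1 0 1 1
1 0 0 1 1

Answer: 1 0 0 1 1
0 1 0 1 1
1 0 0 1 1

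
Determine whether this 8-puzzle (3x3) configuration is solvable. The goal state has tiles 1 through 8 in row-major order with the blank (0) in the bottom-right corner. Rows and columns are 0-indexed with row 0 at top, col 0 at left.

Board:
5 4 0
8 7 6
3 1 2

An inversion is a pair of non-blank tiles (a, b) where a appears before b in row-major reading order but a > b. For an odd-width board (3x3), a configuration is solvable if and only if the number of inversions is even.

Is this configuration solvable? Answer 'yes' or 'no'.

Answer: no

Derivation:
Inversions (pairs i<j in row-major order where tile[i] > tile[j] > 0): 21
21 is odd, so the puzzle is not solvable.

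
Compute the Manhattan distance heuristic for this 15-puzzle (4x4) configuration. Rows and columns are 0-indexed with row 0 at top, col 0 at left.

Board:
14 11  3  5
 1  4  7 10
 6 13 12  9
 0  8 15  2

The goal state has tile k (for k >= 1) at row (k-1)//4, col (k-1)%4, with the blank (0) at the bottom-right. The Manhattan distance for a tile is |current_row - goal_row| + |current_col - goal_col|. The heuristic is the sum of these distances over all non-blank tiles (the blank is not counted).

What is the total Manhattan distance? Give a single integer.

Tile 14: (0,0)->(3,1) = 4
Tile 11: (0,1)->(2,2) = 3
Tile 3: (0,2)->(0,2) = 0
Tile 5: (0,3)->(1,0) = 4
Tile 1: (1,0)->(0,0) = 1
Tile 4: (1,1)->(0,3) = 3
Tile 7: (1,2)->(1,2) = 0
Tile 10: (1,3)->(2,1) = 3
Tile 6: (2,0)->(1,1) = 2
Tile 13: (2,1)->(3,0) = 2
Tile 12: (2,2)->(2,3) = 1
Tile 9: (2,3)->(2,0) = 3
Tile 8: (3,1)->(1,3) = 4
Tile 15: (3,2)->(3,2) = 0
Tile 2: (3,3)->(0,1) = 5
Sum: 4 + 3 + 0 + 4 + 1 + 3 + 0 + 3 + 2 + 2 + 1 + 3 + 4 + 0 + 5 = 35

Answer: 35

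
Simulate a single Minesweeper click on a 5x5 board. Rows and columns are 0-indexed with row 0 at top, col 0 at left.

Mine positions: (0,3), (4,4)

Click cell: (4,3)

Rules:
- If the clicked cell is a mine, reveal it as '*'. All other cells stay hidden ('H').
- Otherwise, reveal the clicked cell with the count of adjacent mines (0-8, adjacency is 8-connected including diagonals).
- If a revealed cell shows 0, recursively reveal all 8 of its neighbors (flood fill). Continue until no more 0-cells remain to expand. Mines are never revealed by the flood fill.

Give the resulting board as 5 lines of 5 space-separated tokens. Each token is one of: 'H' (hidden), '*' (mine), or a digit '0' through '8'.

H H H H H
H H H H H
H H H H H
H H H H H
H H H 1 H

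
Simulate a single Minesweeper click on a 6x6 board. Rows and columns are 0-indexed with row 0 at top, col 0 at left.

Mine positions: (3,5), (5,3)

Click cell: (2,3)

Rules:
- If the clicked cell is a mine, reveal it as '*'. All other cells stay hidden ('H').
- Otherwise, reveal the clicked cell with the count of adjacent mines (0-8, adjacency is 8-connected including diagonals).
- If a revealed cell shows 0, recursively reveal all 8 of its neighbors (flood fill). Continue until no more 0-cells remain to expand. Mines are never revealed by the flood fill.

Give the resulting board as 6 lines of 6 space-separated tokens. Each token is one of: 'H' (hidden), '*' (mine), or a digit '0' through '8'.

0 0 0 0 0 0
0 0 0 0 0 0
0 0 0 0 1 1
0 0 0 0 1 H
0 0 1 1 2 H
0 0 1 H H H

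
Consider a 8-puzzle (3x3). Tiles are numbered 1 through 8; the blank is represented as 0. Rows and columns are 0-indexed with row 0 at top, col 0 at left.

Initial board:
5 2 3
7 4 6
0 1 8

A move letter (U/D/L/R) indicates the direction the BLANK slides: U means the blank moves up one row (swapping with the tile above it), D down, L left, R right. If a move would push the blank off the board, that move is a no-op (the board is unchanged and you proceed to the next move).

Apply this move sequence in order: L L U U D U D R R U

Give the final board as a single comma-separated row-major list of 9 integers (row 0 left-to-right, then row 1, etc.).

After move 1 (L):
5 2 3
7 4 6
0 1 8

After move 2 (L):
5 2 3
7 4 6
0 1 8

After move 3 (U):
5 2 3
0 4 6
7 1 8

After move 4 (U):
0 2 3
5 4 6
7 1 8

After move 5 (D):
5 2 3
0 4 6
7 1 8

After move 6 (U):
0 2 3
5 4 6
7 1 8

After move 7 (D):
5 2 3
0 4 6
7 1 8

After move 8 (R):
5 2 3
4 0 6
7 1 8

After move 9 (R):
5 2 3
4 6 0
7 1 8

After move 10 (U):
5 2 0
4 6 3
7 1 8

Answer: 5, 2, 0, 4, 6, 3, 7, 1, 8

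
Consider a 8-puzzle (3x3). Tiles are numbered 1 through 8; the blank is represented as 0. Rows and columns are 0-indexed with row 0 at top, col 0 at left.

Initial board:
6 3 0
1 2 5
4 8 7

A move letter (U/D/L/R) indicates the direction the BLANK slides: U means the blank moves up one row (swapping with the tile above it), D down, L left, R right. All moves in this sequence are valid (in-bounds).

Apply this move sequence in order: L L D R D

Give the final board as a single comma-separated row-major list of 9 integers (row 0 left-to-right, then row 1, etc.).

After move 1 (L):
6 0 3
1 2 5
4 8 7

After move 2 (L):
0 6 3
1 2 5
4 8 7

After move 3 (D):
1 6 3
0 2 5
4 8 7

After move 4 (R):
1 6 3
2 0 5
4 8 7

After move 5 (D):
1 6 3
2 8 5
4 0 7

Answer: 1, 6, 3, 2, 8, 5, 4, 0, 7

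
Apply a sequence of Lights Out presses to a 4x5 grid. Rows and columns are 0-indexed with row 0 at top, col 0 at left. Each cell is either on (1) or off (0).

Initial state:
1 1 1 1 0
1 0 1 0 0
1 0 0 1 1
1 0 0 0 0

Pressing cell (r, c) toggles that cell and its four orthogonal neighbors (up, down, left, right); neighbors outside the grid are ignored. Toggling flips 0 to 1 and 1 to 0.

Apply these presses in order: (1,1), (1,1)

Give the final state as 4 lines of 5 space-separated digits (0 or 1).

After press 1 at (1,1):
1 0 1 1 0
0 1 0 0 0
1 1 0 1 1
1 0 0 0 0

After press 2 at (1,1):
1 1 1 1 0
1 0 1 0 0
1 0 0 1 1
1 0 0 0 0

Answer: 1 1 1 1 0
1 0 1 0 0
1 0 0 1 1
1 0 0 0 0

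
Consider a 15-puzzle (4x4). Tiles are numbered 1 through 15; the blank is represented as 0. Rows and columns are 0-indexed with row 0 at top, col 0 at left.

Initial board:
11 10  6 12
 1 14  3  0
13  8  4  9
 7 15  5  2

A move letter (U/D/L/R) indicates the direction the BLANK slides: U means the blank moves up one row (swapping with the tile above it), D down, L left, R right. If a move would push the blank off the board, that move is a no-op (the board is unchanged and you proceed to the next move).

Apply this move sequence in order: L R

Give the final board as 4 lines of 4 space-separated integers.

After move 1 (L):
11 10  6 12
 1 14  0  3
13  8  4  9
 7 15  5  2

After move 2 (R):
11 10  6 12
 1 14  3  0
13  8  4  9
 7 15  5  2

Answer: 11 10  6 12
 1 14  3  0
13  8  4  9
 7 15  5  2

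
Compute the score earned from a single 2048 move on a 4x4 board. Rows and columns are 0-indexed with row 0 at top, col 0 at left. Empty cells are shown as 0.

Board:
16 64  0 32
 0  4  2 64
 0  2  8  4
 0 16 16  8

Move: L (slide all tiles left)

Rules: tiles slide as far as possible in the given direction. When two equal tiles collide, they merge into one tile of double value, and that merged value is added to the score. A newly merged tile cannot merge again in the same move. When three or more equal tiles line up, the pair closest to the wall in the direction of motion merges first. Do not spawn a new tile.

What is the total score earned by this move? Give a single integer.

Answer: 32

Derivation:
Slide left:
row 0: [16, 64, 0, 32] -> [16, 64, 32, 0]  score +0 (running 0)
row 1: [0, 4, 2, 64] -> [4, 2, 64, 0]  score +0 (running 0)
row 2: [0, 2, 8, 4] -> [2, 8, 4, 0]  score +0 (running 0)
row 3: [0, 16, 16, 8] -> [32, 8, 0, 0]  score +32 (running 32)
Board after move:
16 64 32  0
 4  2 64  0
 2  8  4  0
32  8  0  0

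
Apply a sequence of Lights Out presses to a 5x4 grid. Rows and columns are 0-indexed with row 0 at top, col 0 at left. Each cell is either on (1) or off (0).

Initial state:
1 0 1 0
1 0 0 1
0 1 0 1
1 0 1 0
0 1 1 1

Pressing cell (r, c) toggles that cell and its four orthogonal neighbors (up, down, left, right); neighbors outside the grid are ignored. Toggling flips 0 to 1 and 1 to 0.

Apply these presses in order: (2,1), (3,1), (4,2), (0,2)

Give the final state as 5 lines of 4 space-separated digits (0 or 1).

Answer: 1 1 0 1
1 1 1 1
1 1 1 1
0 0 1 0
0 1 0 0

Derivation:
After press 1 at (2,1):
1 0 1 0
1 1 0 1
1 0 1 1
1 1 1 0
0 1 1 1

After press 2 at (3,1):
1 0 1 0
1 1 0 1
1 1 1 1
0 0 0 0
0 0 1 1

After press 3 at (4,2):
1 0 1 0
1 1 0 1
1 1 1 1
0 0 1 0
0 1 0 0

After press 4 at (0,2):
1 1 0 1
1 1 1 1
1 1 1 1
0 0 1 0
0 1 0 0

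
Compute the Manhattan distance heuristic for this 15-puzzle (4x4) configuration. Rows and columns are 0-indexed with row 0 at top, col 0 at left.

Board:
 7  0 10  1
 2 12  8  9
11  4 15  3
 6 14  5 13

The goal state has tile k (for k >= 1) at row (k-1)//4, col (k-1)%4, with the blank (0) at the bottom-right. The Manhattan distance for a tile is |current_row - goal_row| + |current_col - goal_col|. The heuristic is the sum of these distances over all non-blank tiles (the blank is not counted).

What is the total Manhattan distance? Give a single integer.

Answer: 39

Derivation:
Tile 7: at (0,0), goal (1,2), distance |0-1|+|0-2| = 3
Tile 10: at (0,2), goal (2,1), distance |0-2|+|2-1| = 3
Tile 1: at (0,3), goal (0,0), distance |0-0|+|3-0| = 3
Tile 2: at (1,0), goal (0,1), distance |1-0|+|0-1| = 2
Tile 12: at (1,1), goal (2,3), distance |1-2|+|1-3| = 3
Tile 8: at (1,2), goal (1,3), distance |1-1|+|2-3| = 1
Tile 9: at (1,3), goal (2,0), distance |1-2|+|3-0| = 4
Tile 11: at (2,0), goal (2,2), distance |2-2|+|0-2| = 2
Tile 4: at (2,1), goal (0,3), distance |2-0|+|1-3| = 4
Tile 15: at (2,2), goal (3,2), distance |2-3|+|2-2| = 1
Tile 3: at (2,3), goal (0,2), distance |2-0|+|3-2| = 3
Tile 6: at (3,0), goal (1,1), distance |3-1|+|0-1| = 3
Tile 14: at (3,1), goal (3,1), distance |3-3|+|1-1| = 0
Tile 5: at (3,2), goal (1,0), distance |3-1|+|2-0| = 4
Tile 13: at (3,3), goal (3,0), distance |3-3|+|3-0| = 3
Sum: 3 + 3 + 3 + 2 + 3 + 1 + 4 + 2 + 4 + 1 + 3 + 3 + 0 + 4 + 3 = 39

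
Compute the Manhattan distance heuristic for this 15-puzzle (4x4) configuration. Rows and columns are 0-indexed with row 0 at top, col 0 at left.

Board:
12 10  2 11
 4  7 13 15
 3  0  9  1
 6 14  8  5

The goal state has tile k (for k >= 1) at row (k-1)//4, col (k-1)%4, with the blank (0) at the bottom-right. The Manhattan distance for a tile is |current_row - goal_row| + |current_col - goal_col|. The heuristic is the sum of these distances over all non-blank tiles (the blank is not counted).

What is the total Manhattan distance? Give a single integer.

Tile 12: (0,0)->(2,3) = 5
Tile 10: (0,1)->(2,1) = 2
Tile 2: (0,2)->(0,1) = 1
Tile 11: (0,3)->(2,2) = 3
Tile 4: (1,0)->(0,3) = 4
Tile 7: (1,1)->(1,2) = 1
Tile 13: (1,2)->(3,0) = 4
Tile 15: (1,3)->(3,2) = 3
Tile 3: (2,0)->(0,2) = 4
Tile 9: (2,2)->(2,0) = 2
Tile 1: (2,3)->(0,0) = 5
Tile 6: (3,0)->(1,1) = 3
Tile 14: (3,1)->(3,1) = 0
Tile 8: (3,2)->(1,3) = 3
Tile 5: (3,3)->(1,0) = 5
Sum: 5 + 2 + 1 + 3 + 4 + 1 + 4 + 3 + 4 + 2 + 5 + 3 + 0 + 3 + 5 = 45

Answer: 45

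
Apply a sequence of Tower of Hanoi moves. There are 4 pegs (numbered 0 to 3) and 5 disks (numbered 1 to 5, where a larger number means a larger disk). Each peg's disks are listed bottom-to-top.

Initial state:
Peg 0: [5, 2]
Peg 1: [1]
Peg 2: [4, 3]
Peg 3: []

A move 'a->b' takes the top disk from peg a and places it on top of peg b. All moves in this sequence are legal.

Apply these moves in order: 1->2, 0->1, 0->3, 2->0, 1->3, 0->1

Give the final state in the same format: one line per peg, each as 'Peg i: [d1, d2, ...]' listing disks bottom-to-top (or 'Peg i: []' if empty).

Answer: Peg 0: []
Peg 1: [1]
Peg 2: [4, 3]
Peg 3: [5, 2]

Derivation:
After move 1 (1->2):
Peg 0: [5, 2]
Peg 1: []
Peg 2: [4, 3, 1]
Peg 3: []

After move 2 (0->1):
Peg 0: [5]
Peg 1: [2]
Peg 2: [4, 3, 1]
Peg 3: []

After move 3 (0->3):
Peg 0: []
Peg 1: [2]
Peg 2: [4, 3, 1]
Peg 3: [5]

After move 4 (2->0):
Peg 0: [1]
Peg 1: [2]
Peg 2: [4, 3]
Peg 3: [5]

After move 5 (1->3):
Peg 0: [1]
Peg 1: []
Peg 2: [4, 3]
Peg 3: [5, 2]

After move 6 (0->1):
Peg 0: []
Peg 1: [1]
Peg 2: [4, 3]
Peg 3: [5, 2]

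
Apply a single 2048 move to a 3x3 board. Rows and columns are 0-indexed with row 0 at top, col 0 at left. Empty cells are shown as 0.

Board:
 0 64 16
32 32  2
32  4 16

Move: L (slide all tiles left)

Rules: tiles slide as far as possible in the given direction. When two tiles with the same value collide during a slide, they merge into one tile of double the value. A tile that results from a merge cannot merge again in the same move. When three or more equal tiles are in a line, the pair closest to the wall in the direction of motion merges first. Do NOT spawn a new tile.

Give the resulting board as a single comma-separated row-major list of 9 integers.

Slide left:
row 0: [0, 64, 16] -> [64, 16, 0]
row 1: [32, 32, 2] -> [64, 2, 0]
row 2: [32, 4, 16] -> [32, 4, 16]

Answer: 64, 16, 0, 64, 2, 0, 32, 4, 16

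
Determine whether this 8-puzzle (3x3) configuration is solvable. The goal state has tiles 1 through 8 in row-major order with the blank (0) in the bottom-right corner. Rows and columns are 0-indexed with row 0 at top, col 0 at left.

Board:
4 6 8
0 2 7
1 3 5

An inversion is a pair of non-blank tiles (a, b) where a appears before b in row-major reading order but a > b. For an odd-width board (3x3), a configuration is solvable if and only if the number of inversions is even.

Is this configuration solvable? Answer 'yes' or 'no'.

Inversions (pairs i<j in row-major order where tile[i] > tile[j] > 0): 16
16 is even, so the puzzle is solvable.

Answer: yes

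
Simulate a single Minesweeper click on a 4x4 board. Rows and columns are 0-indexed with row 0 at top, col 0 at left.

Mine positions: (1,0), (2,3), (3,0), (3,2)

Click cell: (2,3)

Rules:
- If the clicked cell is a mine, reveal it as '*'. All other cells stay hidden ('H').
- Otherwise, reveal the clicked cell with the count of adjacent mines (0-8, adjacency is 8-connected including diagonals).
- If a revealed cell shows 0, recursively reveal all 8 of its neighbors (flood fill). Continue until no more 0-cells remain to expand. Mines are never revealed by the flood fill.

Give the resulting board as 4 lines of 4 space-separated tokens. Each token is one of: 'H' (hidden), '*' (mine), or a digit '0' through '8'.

H H H H
H H H H
H H H *
H H H H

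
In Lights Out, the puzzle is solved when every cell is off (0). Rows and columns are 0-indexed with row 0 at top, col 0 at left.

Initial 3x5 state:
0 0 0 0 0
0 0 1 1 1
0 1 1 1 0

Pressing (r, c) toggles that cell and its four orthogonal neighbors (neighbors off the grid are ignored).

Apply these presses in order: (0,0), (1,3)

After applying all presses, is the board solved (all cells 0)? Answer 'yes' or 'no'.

Answer: no

Derivation:
After press 1 at (0,0):
1 1 0 0 0
1 0 1 1 1
0 1 1 1 0

After press 2 at (1,3):
1 1 0 1 0
1 0 0 0 0
0 1 1 0 0

Lights still on: 6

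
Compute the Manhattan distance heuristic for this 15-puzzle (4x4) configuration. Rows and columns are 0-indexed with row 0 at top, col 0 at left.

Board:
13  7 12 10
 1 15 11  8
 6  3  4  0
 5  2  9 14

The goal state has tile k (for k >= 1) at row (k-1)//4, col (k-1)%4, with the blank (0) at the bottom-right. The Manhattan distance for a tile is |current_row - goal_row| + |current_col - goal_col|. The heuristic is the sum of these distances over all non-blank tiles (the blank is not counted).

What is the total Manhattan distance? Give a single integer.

Answer: 35

Derivation:
Tile 13: (0,0)->(3,0) = 3
Tile 7: (0,1)->(1,2) = 2
Tile 12: (0,2)->(2,3) = 3
Tile 10: (0,3)->(2,1) = 4
Tile 1: (1,0)->(0,0) = 1
Tile 15: (1,1)->(3,2) = 3
Tile 11: (1,2)->(2,2) = 1
Tile 8: (1,3)->(1,3) = 0
Tile 6: (2,0)->(1,1) = 2
Tile 3: (2,1)->(0,2) = 3
Tile 4: (2,2)->(0,3) = 3
Tile 5: (3,0)->(1,0) = 2
Tile 2: (3,1)->(0,1) = 3
Tile 9: (3,2)->(2,0) = 3
Tile 14: (3,3)->(3,1) = 2
Sum: 3 + 2 + 3 + 4 + 1 + 3 + 1 + 0 + 2 + 3 + 3 + 2 + 3 + 3 + 2 = 35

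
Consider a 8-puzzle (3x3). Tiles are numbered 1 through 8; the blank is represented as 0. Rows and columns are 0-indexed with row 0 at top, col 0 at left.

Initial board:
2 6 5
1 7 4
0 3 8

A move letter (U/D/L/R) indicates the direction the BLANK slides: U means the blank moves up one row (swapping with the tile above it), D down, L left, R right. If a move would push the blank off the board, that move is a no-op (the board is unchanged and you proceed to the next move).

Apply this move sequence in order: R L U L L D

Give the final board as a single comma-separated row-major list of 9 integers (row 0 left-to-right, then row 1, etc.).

Answer: 2, 6, 5, 1, 7, 4, 0, 3, 8

Derivation:
After move 1 (R):
2 6 5
1 7 4
3 0 8

After move 2 (L):
2 6 5
1 7 4
0 3 8

After move 3 (U):
2 6 5
0 7 4
1 3 8

After move 4 (L):
2 6 5
0 7 4
1 3 8

After move 5 (L):
2 6 5
0 7 4
1 3 8

After move 6 (D):
2 6 5
1 7 4
0 3 8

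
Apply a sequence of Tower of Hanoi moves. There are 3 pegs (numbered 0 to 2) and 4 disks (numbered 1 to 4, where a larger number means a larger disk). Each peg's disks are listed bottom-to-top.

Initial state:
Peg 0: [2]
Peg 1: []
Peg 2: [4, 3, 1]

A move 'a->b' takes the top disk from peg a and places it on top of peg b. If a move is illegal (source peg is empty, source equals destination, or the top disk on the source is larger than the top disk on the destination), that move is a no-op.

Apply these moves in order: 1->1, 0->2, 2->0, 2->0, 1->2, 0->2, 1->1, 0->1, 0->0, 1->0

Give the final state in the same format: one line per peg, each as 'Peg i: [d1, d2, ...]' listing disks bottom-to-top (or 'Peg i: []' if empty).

Answer: Peg 0: [2]
Peg 1: []
Peg 2: [4, 3, 1]

Derivation:
After move 1 (1->1):
Peg 0: [2]
Peg 1: []
Peg 2: [4, 3, 1]

After move 2 (0->2):
Peg 0: [2]
Peg 1: []
Peg 2: [4, 3, 1]

After move 3 (2->0):
Peg 0: [2, 1]
Peg 1: []
Peg 2: [4, 3]

After move 4 (2->0):
Peg 0: [2, 1]
Peg 1: []
Peg 2: [4, 3]

After move 5 (1->2):
Peg 0: [2, 1]
Peg 1: []
Peg 2: [4, 3]

After move 6 (0->2):
Peg 0: [2]
Peg 1: []
Peg 2: [4, 3, 1]

After move 7 (1->1):
Peg 0: [2]
Peg 1: []
Peg 2: [4, 3, 1]

After move 8 (0->1):
Peg 0: []
Peg 1: [2]
Peg 2: [4, 3, 1]

After move 9 (0->0):
Peg 0: []
Peg 1: [2]
Peg 2: [4, 3, 1]

After move 10 (1->0):
Peg 0: [2]
Peg 1: []
Peg 2: [4, 3, 1]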